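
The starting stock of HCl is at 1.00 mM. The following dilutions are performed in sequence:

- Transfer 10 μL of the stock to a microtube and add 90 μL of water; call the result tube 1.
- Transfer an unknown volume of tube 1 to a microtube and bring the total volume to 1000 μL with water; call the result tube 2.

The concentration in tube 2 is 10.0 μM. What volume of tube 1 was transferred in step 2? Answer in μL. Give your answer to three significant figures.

Step 1: 10 μL + 90 μL = 100 μL total → factor 100/10 = 10
Step 2: v brought to 1000 μL → factor = 1000 μL/v
Product of known-step factors = 10
Overall factor = 1.00 mM / (10.0 μM) = 100
Step-2 factor = 100 / 10 = 10
v = 1000 μL / 10 = 100 μL

100 μL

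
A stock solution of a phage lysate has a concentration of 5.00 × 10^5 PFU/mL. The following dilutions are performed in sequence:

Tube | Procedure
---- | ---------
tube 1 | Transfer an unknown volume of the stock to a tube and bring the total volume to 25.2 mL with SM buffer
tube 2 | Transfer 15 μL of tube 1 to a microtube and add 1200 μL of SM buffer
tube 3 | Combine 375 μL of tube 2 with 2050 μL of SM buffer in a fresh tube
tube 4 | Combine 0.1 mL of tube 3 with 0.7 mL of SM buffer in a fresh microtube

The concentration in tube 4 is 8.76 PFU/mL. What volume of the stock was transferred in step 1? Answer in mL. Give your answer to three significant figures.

Step 1: v brought to 25.2 mL → factor = 25.2 mL/v
Step 2: 15 μL + 1200 μL = 1215 μL total → factor 1215/15 = 81
Step 3: 375 μL + 2050 μL = 2425 μL total → factor 2425/375 = 6.4667
Step 4: 0.1 mL + 0.7 mL = 0.8 mL total → factor 0.8/0.1 = 8
Product of known-step factors = 4190.4
Overall factor = 5.00 × 10^5 PFU/mL / (8.76 PFU/mL) = 57078
Step-1 factor = 57078 / 4190.4 = 13.621
v = 25.2 mL / 13.621 = 1.85 mL

1.85 mL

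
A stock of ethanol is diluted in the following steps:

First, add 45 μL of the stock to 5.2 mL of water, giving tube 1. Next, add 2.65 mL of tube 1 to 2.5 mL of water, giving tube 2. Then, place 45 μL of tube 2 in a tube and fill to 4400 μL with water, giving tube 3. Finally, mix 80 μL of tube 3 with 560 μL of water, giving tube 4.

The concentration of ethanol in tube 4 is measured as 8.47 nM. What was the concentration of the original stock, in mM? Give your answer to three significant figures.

Step 1: 45 μL + 5.2 mL = 5245 μL total → factor 5245/45 = 116.56
Step 2: 2.65 mL + 2.5 mL = 5.15 mL total → factor 5.15/2.65 = 1.9434
Step 3: 45 μL brought to 4400 μL → factor 4400/45 = 97.778
Step 4: 80 μL + 560 μL = 640 μL total → factor 640/80 = 8
Overall dilution factor = 116.56 × 1.9434 × 97.778 × 8 = 1.7718 × 10^5
Stock = 8.47 nM × 1.7718 × 10^5 = 1.501 × 10^6 nM = 1.50 mM

1.50 mM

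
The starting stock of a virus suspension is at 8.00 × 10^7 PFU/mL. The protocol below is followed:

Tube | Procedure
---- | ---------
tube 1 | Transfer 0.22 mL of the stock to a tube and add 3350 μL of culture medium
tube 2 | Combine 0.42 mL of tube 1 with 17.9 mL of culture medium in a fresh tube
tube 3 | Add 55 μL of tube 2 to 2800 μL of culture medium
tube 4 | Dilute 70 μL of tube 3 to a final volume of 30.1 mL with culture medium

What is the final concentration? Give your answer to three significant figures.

Step 1: 0.22 mL + 3350 μL = 3.57 mL total → factor 3.57/0.22 = 16.227
Step 2: 0.42 mL + 17.9 mL = 18.32 mL total → factor 18.32/0.42 = 43.619
Step 3: 55 μL + 2800 μL = 2855 μL total → factor 2855/55 = 51.909
Step 4: 70 μL brought to 30.1 mL → factor 30100/70 = 430
Overall dilution factor = 16.227 × 43.619 × 51.909 × 430 = 1.5799 × 10^7
Final = 8.00 × 10^7 PFU/mL / 1.5799 × 10^7 = 5.06 PFU/mL

5.06 PFU/mL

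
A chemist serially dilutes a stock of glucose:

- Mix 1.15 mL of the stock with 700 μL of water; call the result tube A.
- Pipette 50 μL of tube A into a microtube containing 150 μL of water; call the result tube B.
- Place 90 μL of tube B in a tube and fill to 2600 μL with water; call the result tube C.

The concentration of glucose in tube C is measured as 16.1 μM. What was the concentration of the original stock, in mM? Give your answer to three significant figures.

2.99 mM

Step 1: 1.15 mL + 700 μL = 1.85 mL total → factor 1.85/1.15 = 1.6087
Step 2: 50 μL + 150 μL = 200 μL total → factor 200/50 = 4
Step 3: 90 μL brought to 2600 μL → factor 2600/90 = 28.889
Overall dilution factor = 1.6087 × 4 × 28.889 = 185.89
Stock = 16.1 μM × 185.89 = 2993 μM = 2.99 mM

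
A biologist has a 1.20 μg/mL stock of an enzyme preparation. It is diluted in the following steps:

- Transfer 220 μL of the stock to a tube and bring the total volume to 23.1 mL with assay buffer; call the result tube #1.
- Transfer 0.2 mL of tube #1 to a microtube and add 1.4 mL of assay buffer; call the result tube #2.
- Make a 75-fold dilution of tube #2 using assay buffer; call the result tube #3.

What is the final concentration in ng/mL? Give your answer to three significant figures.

0.0190 ng/mL

Step 1: 220 μL brought to 23.1 mL → factor 23100/220 = 105
Step 2: 0.2 mL + 1.4 mL = 1.6 mL total → factor 1.6/0.2 = 8
Step 3: 75-fold → factor 75
Overall dilution factor = 105 × 8 × 75 = 63000
Final = 1.20 μg/mL / 63000 = 1.905 × 10^-5 μg/mL = 0.0190 ng/mL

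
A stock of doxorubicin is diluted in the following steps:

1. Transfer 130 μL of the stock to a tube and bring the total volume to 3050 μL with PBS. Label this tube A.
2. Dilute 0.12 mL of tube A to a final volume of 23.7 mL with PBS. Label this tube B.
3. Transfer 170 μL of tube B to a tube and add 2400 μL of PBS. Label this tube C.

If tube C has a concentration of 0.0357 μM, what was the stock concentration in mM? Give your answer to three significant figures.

Step 1: 130 μL brought to 3050 μL → factor 3050/130 = 23.462
Step 2: 0.12 mL brought to 23.7 mL → factor 23.7/0.12 = 197.5
Step 3: 170 μL + 2400 μL = 2570 μL total → factor 2570/170 = 15.118
Overall dilution factor = 23.462 × 197.5 × 15.118 = 70050
Stock = 0.0357 μM × 70050 = 2501 μM = 2.50 mM

2.50 mM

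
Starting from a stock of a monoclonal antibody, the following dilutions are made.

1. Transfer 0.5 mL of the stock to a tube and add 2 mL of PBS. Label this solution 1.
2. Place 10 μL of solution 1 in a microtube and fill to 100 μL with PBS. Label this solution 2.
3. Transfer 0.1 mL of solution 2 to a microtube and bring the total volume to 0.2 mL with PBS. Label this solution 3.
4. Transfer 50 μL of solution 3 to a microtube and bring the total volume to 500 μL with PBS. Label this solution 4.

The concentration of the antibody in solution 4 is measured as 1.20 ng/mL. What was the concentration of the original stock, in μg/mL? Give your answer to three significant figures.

Step 1: 0.5 mL + 2 mL = 2.5 mL total → factor 2.5/0.5 = 5
Step 2: 10 μL brought to 100 μL → factor 100/10 = 10
Step 3: 0.1 mL brought to 0.2 mL → factor 0.2/0.1 = 2
Step 4: 50 μL brought to 500 μL → factor 500/50 = 10
Overall dilution factor = 5 × 10 × 2 × 10 = 1000
Stock = 1.20 ng/mL × 1000 = 1200 ng/mL = 1.20 μg/mL

1.20 μg/mL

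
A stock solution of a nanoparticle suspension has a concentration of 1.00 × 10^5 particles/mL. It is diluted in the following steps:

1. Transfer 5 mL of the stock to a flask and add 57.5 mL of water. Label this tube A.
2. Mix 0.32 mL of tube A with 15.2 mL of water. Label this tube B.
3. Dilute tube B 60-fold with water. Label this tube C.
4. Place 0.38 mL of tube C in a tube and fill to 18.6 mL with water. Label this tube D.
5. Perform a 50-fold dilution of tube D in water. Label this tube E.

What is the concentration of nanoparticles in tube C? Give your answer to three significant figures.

Step 1: 5 mL + 57.5 mL = 62.5 mL total → factor 62.5/5 = 12.5
Step 2: 0.32 mL + 15.2 mL = 15.52 mL total → factor 15.52/0.32 = 48.5
Step 3: 60-fold → factor 60
Dilution factor through tube C = 12.5 × 48.5 × 60 = 36375
[tube C] = 1.00 × 10^5 particles/mL / 36375 = 2.75 particles/mL

2.75 particles/mL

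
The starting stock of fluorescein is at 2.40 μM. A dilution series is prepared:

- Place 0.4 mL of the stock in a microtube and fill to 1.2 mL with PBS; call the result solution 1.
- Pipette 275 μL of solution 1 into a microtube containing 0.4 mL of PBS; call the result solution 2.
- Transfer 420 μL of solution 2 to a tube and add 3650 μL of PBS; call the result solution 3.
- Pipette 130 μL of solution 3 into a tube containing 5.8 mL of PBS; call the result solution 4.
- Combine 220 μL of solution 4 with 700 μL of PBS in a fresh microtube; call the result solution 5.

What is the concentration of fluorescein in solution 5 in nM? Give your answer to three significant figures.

0.176 nM

Step 1: 0.4 mL brought to 1.2 mL → factor 1.2/0.4 = 3
Step 2: 275 μL + 0.4 mL = 675 μL total → factor 675/275 = 2.4545
Step 3: 420 μL + 3650 μL = 4070 μL total → factor 4070/420 = 9.6905
Step 4: 130 μL + 5.8 mL = 5930 μL total → factor 5930/130 = 45.615
Step 5: 220 μL + 700 μL = 920 μL total → factor 920/220 = 4.1818
Overall dilution factor = 3 × 2.4545 × 9.6905 × 45.615 × 4.1818 = 13612
Final = 2.40 μM / 13612 = 0.0001763 μM = 0.176 nM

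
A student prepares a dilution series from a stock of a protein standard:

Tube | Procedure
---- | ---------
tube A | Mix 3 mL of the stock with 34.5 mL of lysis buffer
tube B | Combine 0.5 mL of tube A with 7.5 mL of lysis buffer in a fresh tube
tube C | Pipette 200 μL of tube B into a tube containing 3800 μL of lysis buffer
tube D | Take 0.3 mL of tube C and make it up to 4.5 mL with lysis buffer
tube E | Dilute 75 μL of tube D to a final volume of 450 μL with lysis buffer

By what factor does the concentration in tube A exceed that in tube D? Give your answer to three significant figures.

Step 1: 3 mL + 34.5 mL = 37.5 mL total → factor 37.5/3 = 12.5
Step 2: 0.5 mL + 7.5 mL = 8 mL total → factor 8/0.5 = 16
Step 3: 200 μL + 3800 μL = 4000 μL total → factor 4000/200 = 20
Step 4: 0.3 mL brought to 4.5 mL → factor 4.5/0.3 = 15
Dilution factor to tube A = 12.5; to tube D = 60000
[tube A]/[tube D] = (factor to tube D)/(factor to tube A) = 60000/12.5 = 4.80 × 10^3

4.80 × 10^3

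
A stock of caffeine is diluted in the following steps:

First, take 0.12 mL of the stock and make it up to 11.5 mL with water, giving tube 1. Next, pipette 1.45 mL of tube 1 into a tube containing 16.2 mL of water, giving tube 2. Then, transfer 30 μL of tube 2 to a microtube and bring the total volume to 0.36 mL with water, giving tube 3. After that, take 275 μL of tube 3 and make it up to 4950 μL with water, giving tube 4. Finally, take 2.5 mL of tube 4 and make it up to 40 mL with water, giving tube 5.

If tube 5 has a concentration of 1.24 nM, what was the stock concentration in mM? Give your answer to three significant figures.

5.00 mM

Step 1: 0.12 mL brought to 11.5 mL → factor 11.5/0.12 = 95.833
Step 2: 1.45 mL + 16.2 mL = 17.65 mL total → factor 17.65/1.45 = 12.172
Step 3: 30 μL brought to 0.36 mL → factor 360/30 = 12
Step 4: 275 μL brought to 4950 μL → factor 4950/275 = 18
Step 5: 2.5 mL brought to 40 mL → factor 40/2.5 = 16
Overall dilution factor = 95.833 × 12.172 × 12 × 18 × 16 = 4.0315 × 10^6
Stock = 1.24 nM × 4.0315 × 10^6 = 4.999 × 10^6 nM = 5.00 mM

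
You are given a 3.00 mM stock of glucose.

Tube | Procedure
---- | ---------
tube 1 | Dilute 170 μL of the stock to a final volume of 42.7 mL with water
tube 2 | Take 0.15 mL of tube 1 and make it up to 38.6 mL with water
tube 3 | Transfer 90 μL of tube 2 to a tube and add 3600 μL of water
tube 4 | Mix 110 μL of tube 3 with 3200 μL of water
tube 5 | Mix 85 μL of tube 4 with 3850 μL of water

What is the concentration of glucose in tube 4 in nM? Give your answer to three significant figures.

Step 1: 170 μL brought to 42.7 mL → factor 42700/170 = 251.18
Step 2: 0.15 mL brought to 38.6 mL → factor 38.6/0.15 = 257.33
Step 3: 90 μL + 3600 μL = 3690 μL total → factor 3690/90 = 41
Step 4: 110 μL + 3200 μL = 3310 μL total → factor 3310/110 = 30.091
Dilution factor through tube 4 = 251.18 × 257.33 × 41 × 30.091 = 7.9743 × 10^7
[tube 4] = 3.00 mM / 7.9743 × 10^7 = 3.762 × 10^-8 mM = 0.0376 nM

0.0376 nM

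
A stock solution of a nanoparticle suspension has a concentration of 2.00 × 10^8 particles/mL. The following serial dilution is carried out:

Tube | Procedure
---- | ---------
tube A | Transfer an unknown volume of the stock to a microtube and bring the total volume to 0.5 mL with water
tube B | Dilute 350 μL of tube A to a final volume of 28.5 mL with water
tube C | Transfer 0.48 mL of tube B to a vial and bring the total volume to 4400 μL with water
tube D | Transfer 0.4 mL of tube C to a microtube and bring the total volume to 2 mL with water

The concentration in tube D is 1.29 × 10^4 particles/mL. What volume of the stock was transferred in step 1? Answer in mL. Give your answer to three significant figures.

0.120 mL

Step 1: v brought to 0.5 mL → factor = 0.5 mL/v
Step 2: 350 μL brought to 28.5 mL → factor 28500/350 = 81.429
Step 3: 0.48 mL brought to 4400 μL → factor 4.4/0.48 = 9.1667
Step 4: 0.4 mL brought to 2 mL → factor 2/0.4 = 5
Product of known-step factors = 3732.1
Overall factor = 2.00 × 10^8 particles/mL / (1.29 × 10^4 particles/mL) = 15504
Step-1 factor = 15504 / 3732.1 = 4.1541
v = 0.5 mL / 4.1541 = 0.120 mL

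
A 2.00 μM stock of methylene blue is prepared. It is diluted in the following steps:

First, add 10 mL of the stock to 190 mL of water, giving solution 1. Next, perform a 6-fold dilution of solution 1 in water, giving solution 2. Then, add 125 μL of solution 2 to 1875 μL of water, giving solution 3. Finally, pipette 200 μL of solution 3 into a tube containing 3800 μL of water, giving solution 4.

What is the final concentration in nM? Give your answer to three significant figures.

Step 1: 10 mL + 190 mL = 200 mL total → factor 200/10 = 20
Step 2: 6-fold → factor 6
Step 3: 125 μL + 1875 μL = 2000 μL total → factor 2000/125 = 16
Step 4: 200 μL + 3800 μL = 4000 μL total → factor 4000/200 = 20
Overall dilution factor = 20 × 6 × 16 × 20 = 38400
Final = 2.00 μM / 38400 = 5.208 × 10^-5 μM = 0.0521 nM

0.0521 nM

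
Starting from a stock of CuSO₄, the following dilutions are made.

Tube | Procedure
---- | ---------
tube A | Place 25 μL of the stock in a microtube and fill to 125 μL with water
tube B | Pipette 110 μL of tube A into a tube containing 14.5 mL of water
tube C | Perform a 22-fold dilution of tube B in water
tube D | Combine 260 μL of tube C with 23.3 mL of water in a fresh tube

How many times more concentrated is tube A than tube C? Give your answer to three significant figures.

2.92 × 10^3

Step 1: 25 μL brought to 125 μL → factor 125/25 = 5
Step 2: 110 μL + 14.5 mL = 14610 μL total → factor 14610/110 = 132.82
Step 3: 22-fold → factor 22
Dilution factor to tube A = 5; to tube C = 14610
[tube A]/[tube C] = (factor to tube C)/(factor to tube A) = 14610/5 = 2.92 × 10^3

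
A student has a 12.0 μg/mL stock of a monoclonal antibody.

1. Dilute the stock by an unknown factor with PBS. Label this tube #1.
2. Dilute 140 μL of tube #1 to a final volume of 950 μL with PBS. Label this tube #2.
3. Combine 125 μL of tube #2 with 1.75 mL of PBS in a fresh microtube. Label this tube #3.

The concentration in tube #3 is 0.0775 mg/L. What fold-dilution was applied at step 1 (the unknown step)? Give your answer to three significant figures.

1.52-fold

Step 1: unknown factor x
Step 2: 140 μL brought to 950 μL → factor 950/140 = 6.7857
Step 3: 125 μL + 1.75 mL = 1875 μL total → factor 1875/125 = 15
Product of known-step factors = 101.79
Overall factor = 12.0 μg/mL / (0.0775 mg/L) = 154.84
x = 154.84 / 101.79 = 1.52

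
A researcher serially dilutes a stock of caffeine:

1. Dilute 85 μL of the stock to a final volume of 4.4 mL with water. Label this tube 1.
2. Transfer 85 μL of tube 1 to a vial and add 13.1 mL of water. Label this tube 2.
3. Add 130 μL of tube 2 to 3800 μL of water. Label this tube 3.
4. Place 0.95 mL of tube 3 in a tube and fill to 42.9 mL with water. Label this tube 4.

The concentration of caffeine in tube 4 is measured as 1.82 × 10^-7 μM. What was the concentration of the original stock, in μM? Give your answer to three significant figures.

2.00 μM

Step 1: 85 μL brought to 4.4 mL → factor 4400/85 = 51.765
Step 2: 85 μL + 13.1 mL = 13185 μL total → factor 13185/85 = 155.12
Step 3: 130 μL + 3800 μL = 3930 μL total → factor 3930/130 = 30.231
Step 4: 0.95 mL brought to 42.9 mL → factor 42.9/0.95 = 45.158
Overall dilution factor = 51.765 × 155.12 × 30.231 × 45.158 = 1.0962 × 10^7
Stock = 1.82 × 10^-7 μM × 1.0962 × 10^7 = 2.00 μM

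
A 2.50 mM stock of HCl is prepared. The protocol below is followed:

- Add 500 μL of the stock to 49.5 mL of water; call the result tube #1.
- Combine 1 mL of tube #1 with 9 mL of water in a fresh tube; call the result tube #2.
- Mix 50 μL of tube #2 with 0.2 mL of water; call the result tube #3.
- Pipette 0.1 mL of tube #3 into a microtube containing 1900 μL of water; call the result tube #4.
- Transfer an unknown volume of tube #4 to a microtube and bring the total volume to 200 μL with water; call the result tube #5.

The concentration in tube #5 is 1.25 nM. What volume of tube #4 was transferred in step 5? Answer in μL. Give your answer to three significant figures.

10.0 μL

Step 1: 500 μL + 49.5 mL = 50000 μL total → factor 50000/500 = 100
Step 2: 1 mL + 9 mL = 10 mL total → factor 10/1 = 10
Step 3: 50 μL + 0.2 mL = 250 μL total → factor 250/50 = 5
Step 4: 0.1 mL + 1900 μL = 2 mL total → factor 2/0.1 = 20
Step 5: v brought to 200 μL → factor = 200 μL/v
Product of known-step factors = 1 × 10^5
Overall factor = 2.50 mM / (1.25 nM) = 2 × 10^6
Step-5 factor = 2 × 10^6 / 1 × 10^5 = 20
v = 200 μL / 20 = 10.0 μL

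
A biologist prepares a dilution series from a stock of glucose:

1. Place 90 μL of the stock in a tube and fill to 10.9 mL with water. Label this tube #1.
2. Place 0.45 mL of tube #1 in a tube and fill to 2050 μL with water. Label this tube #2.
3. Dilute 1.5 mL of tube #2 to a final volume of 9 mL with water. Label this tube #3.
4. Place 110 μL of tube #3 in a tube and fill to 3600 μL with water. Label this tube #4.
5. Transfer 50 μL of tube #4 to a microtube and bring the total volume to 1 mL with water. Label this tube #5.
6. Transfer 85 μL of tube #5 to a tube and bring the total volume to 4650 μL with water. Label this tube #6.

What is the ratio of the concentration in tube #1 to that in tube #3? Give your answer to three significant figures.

Step 1: 90 μL brought to 10.9 mL → factor 10900/90 = 121.11
Step 2: 0.45 mL brought to 2050 μL → factor 2.05/0.45 = 4.5556
Step 3: 1.5 mL brought to 9 mL → factor 9/1.5 = 6
Dilution factor to tube #1 = 121.11; to tube #3 = 3310.4
[tube #1]/[tube #3] = (factor to tube #3)/(factor to tube #1) = 3310.4/121.11 = 27.3

27.3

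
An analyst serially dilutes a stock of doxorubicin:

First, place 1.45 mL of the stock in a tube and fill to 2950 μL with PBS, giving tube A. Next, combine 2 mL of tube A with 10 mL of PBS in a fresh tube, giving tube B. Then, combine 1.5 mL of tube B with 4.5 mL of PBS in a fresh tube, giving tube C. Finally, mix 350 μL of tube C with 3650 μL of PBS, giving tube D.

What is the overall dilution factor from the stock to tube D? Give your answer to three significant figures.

558

Step 1: 1.45 mL brought to 2950 μL → factor 2.95/1.45 = 2.0345
Step 2: 2 mL + 10 mL = 12 mL total → factor 12/2 = 6
Step 3: 1.5 mL + 4.5 mL = 6 mL total → factor 6/1.5 = 4
Step 4: 350 μL + 3650 μL = 4000 μL total → factor 4000/350 = 11.429
Overall dilution factor = 2.0345 × 6 × 4 × 11.429 = 558.03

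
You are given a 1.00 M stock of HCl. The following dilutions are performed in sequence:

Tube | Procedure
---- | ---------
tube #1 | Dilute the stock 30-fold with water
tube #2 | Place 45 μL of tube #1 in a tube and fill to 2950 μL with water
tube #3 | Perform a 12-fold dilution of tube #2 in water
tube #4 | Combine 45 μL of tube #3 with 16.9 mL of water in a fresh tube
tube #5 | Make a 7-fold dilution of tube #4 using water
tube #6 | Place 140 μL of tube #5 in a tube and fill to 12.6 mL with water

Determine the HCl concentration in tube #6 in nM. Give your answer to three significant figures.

0.179 nM

Step 1: 30-fold → factor 30
Step 2: 45 μL brought to 2950 μL → factor 2950/45 = 65.556
Step 3: 12-fold → factor 12
Step 4: 45 μL + 16.9 mL = 16945 μL total → factor 16945/45 = 376.56
Step 5: 7-fold → factor 7
Step 6: 140 μL brought to 12.6 mL → factor 12600/140 = 90
Overall dilution factor = 30 × 65.556 × 12 × 376.56 × 7 × 90 = 5.5986 × 10^9
Final = 1.00 M / 5.5986 × 10^9 = 1.786 × 10^-10 M = 0.179 nM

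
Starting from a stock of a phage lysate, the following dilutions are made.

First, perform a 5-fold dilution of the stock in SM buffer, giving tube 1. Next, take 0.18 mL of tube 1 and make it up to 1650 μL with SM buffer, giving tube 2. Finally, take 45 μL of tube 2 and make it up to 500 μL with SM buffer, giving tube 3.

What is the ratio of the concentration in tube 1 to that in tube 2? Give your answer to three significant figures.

9.17

Step 1: 5-fold → factor 5
Step 2: 0.18 mL brought to 1650 μL → factor 1.65/0.18 = 9.1667
Dilution factor to tube 1 = 5; to tube 2 = 45.833
[tube 1]/[tube 2] = (factor to tube 2)/(factor to tube 1) = 45.833/5 = 9.17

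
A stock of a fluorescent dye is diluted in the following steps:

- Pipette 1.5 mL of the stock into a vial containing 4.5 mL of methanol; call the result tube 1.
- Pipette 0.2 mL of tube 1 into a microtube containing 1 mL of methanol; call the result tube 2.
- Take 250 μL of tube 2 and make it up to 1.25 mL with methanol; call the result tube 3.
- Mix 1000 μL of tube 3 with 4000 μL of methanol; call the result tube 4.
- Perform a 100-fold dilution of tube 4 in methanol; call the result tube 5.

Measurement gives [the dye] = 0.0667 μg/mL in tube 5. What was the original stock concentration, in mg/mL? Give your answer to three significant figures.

4.00 mg/mL

Step 1: 1.5 mL + 4.5 mL = 6 mL total → factor 6/1.5 = 4
Step 2: 0.2 mL + 1 mL = 1.2 mL total → factor 1.2/0.2 = 6
Step 3: 250 μL brought to 1.25 mL → factor 1250/250 = 5
Step 4: 1000 μL + 4000 μL = 5000 μL total → factor 5000/1000 = 5
Step 5: 100-fold → factor 100
Overall dilution factor = 4 × 6 × 5 × 5 × 100 = 60000
Stock = 0.0667 μg/mL × 60000 = 4002 μg/mL = 4.00 mg/mL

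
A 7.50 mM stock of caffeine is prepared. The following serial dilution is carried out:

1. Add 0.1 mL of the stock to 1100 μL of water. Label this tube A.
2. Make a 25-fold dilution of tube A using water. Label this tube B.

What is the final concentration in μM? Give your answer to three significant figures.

Step 1: 0.1 mL + 1100 μL = 1.2 mL total → factor 1.2/0.1 = 12
Step 2: 25-fold → factor 25
Overall dilution factor = 12 × 25 = 300
Final = 7.50 mM / 300 = 0.02500 mM = 25.0 μM

25.0 μM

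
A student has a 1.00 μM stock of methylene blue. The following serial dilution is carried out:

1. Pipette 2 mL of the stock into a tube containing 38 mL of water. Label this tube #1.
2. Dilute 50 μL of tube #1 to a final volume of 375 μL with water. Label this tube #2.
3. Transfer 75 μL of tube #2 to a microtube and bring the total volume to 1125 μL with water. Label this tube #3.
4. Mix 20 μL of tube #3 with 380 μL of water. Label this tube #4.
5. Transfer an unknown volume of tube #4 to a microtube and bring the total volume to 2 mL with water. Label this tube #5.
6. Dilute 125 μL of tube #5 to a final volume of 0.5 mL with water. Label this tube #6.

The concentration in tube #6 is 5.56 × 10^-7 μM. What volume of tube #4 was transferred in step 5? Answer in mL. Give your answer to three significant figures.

Step 1: 2 mL + 38 mL = 40 mL total → factor 40/2 = 20
Step 2: 50 μL brought to 375 μL → factor 375/50 = 7.5
Step 3: 75 μL brought to 1125 μL → factor 1125/75 = 15
Step 4: 20 μL + 380 μL = 400 μL total → factor 400/20 = 20
Step 5: v brought to 2 mL → factor = 2 mL/v
Step 6: 125 μL brought to 0.5 mL → factor 500/125 = 4
Product of known-step factors = 1.8 × 10^5
Overall factor = 1.00 μM / (5.56 × 10^-7 μM) = 1.7986 × 10^6
Step-5 factor = 1.7986 × 10^6 / 1.8 × 10^5 = 9.992
v = 2 mL / 9.992 = 0.200 mL

0.200 mL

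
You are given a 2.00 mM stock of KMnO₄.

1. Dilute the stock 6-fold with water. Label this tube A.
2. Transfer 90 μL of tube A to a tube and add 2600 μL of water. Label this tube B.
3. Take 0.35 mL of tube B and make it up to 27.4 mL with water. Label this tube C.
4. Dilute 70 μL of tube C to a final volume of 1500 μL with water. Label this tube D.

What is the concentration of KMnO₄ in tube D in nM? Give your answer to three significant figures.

Step 1: 6-fold → factor 6
Step 2: 90 μL + 2600 μL = 2690 μL total → factor 2690/90 = 29.889
Step 3: 0.35 mL brought to 27.4 mL → factor 27.4/0.35 = 78.286
Step 4: 70 μL brought to 1500 μL → factor 1500/70 = 21.429
Overall dilution factor = 6 × 29.889 × 78.286 × 21.429 = 3.0084 × 10^5
Final = 2.00 mM / 3.0084 × 10^5 = 6.648 × 10^-6 mM = 6.65 nM

6.65 nM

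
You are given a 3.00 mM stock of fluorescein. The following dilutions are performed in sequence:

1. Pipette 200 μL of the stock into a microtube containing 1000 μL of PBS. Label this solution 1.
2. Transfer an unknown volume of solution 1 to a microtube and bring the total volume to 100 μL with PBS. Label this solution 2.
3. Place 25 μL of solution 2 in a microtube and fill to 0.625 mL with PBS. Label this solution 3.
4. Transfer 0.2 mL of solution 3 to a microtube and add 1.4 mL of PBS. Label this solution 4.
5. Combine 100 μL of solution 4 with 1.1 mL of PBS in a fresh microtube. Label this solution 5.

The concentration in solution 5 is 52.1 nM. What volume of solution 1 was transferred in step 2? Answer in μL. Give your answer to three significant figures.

Step 1: 200 μL + 1000 μL = 1200 μL total → factor 1200/200 = 6
Step 2: v brought to 100 μL → factor = 100 μL/v
Step 3: 25 μL brought to 0.625 mL → factor 625/25 = 25
Step 4: 0.2 mL + 1.4 mL = 1.6 mL total → factor 1.6/0.2 = 8
Step 5: 100 μL + 1.1 mL = 1200 μL total → factor 1200/100 = 12
Product of known-step factors = 14400
Overall factor = 3.00 mM / (52.1 nM) = 57582
Step-2 factor = 57582 / 14400 = 3.9987
v = 100 μL / 3.9987 = 25.0 μL

25.0 μL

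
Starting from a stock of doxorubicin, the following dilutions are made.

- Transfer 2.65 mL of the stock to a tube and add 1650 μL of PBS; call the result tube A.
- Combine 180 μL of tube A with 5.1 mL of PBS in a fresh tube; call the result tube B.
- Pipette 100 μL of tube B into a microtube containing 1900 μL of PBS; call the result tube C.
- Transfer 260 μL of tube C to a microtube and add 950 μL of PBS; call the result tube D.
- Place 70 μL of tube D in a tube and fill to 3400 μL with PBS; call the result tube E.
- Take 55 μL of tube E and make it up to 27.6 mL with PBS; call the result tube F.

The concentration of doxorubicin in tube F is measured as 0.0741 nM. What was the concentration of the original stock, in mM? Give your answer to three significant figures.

8.00 mM

Step 1: 2.65 mL + 1650 μL = 4.3 mL total → factor 4.3/2.65 = 1.6226
Step 2: 180 μL + 5.1 mL = 5280 μL total → factor 5280/180 = 29.333
Step 3: 100 μL + 1900 μL = 2000 μL total → factor 2000/100 = 20
Step 4: 260 μL + 950 μL = 1210 μL total → factor 1210/260 = 4.6538
Step 5: 70 μL brought to 3400 μL → factor 3400/70 = 48.571
Step 6: 55 μL brought to 27.6 mL → factor 27600/55 = 501.82
Overall dilution factor = 1.6226 × 29.333 × 20 × 4.6538 × 48.571 × 501.82 = 1.0798 × 10^8
Stock = 0.0741 nM × 1.0798 × 10^8 = 8.002 × 10^6 nM = 8.00 mM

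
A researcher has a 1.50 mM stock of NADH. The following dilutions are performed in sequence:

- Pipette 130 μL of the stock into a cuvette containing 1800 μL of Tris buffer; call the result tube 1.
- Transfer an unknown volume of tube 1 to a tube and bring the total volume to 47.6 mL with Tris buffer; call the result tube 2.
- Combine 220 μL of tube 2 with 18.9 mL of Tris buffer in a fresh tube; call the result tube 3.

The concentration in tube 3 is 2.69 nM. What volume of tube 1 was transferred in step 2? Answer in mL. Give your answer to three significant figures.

0.110 mL

Step 1: 130 μL + 1800 μL = 1930 μL total → factor 1930/130 = 14.846
Step 2: v brought to 47.6 mL → factor = 47.6 mL/v
Step 3: 220 μL + 18.9 mL = 19120 μL total → factor 19120/220 = 86.909
Product of known-step factors = 1290.3
Overall factor = 1.50 mM / (2.69 nM) = 5.5762 × 10^5
Step-2 factor = 5.5762 × 10^5 / 1290.3 = 432.18
v = 47.6 mL / 432.18 = 0.110 mL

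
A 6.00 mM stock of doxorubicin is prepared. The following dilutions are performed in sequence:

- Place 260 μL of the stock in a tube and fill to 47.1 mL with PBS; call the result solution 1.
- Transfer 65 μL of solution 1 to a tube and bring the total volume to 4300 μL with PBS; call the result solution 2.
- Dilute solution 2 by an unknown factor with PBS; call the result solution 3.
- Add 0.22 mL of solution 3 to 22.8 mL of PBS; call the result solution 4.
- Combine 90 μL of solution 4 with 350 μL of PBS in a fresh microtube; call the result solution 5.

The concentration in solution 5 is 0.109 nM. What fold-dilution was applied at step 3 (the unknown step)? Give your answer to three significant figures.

Step 1: 260 μL brought to 47.1 mL → factor 47100/260 = 181.15
Step 2: 65 μL brought to 4300 μL → factor 4300/65 = 66.154
Step 3: unknown factor x
Step 4: 0.22 mL + 22.8 mL = 23.02 mL total → factor 23.02/0.22 = 104.64
Step 5: 90 μL + 350 μL = 440 μL total → factor 440/90 = 4.8889
Product of known-step factors = 6.1305 × 10^6
Overall factor = 6.00 mM / (0.109 nM) = 5.5046 × 10^7
x = 5.5046 × 10^7 / 6.1305 × 10^6 = 8.98

8.98-fold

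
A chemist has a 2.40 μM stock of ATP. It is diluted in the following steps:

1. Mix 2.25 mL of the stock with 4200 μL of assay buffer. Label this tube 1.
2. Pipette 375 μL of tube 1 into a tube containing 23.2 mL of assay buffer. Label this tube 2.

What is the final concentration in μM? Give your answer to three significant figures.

Step 1: 2.25 mL + 4200 μL = 6.45 mL total → factor 6.45/2.25 = 2.8667
Step 2: 375 μL + 23.2 mL = 23575 μL total → factor 23575/375 = 62.867
Overall dilution factor = 2.8667 × 62.867 = 180.22
Final = 2.40 μM / 180.22 = 0.0133 μM

0.0133 μM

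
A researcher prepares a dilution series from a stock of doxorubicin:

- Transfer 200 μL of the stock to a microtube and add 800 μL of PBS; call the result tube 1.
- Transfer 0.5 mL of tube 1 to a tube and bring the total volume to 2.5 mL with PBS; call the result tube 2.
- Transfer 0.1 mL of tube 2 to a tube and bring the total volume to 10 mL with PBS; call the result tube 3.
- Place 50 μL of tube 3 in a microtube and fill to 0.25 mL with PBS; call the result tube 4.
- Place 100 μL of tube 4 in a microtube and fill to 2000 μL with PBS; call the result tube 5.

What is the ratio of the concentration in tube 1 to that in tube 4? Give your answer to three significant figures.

Step 1: 200 μL + 800 μL = 1000 μL total → factor 1000/200 = 5
Step 2: 0.5 mL brought to 2.5 mL → factor 2.5/0.5 = 5
Step 3: 0.1 mL brought to 10 mL → factor 10/0.1 = 100
Step 4: 50 μL brought to 0.25 mL → factor 250/50 = 5
Dilution factor to tube 1 = 5; to tube 4 = 12500
[tube 1]/[tube 4] = (factor to tube 4)/(factor to tube 1) = 12500/5 = 2.50 × 10^3

2.50 × 10^3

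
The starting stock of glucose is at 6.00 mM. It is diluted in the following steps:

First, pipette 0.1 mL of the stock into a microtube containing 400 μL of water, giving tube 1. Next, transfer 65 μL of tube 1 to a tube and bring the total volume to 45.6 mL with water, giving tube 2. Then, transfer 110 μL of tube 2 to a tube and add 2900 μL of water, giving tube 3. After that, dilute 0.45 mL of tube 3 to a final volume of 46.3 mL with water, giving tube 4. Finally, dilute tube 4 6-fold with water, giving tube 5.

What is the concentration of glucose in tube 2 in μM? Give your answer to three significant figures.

Step 1: 0.1 mL + 400 μL = 0.5 mL total → factor 0.5/0.1 = 5
Step 2: 65 μL brought to 45.6 mL → factor 45600/65 = 701.54
Dilution factor through tube 2 = 5 × 701.54 = 3507.7
[tube 2] = 6.00 mM / 3507.7 = 0.001711 mM = 1.71 μM

1.71 μM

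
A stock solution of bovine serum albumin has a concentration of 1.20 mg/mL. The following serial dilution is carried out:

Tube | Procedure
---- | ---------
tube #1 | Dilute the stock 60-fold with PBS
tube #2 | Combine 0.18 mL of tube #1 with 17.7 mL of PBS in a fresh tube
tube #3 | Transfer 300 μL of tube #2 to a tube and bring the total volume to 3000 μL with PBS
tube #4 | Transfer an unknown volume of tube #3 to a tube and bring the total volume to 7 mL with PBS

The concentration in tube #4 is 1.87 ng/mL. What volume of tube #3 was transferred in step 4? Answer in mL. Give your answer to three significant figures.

0.650 mL

Step 1: 60-fold → factor 60
Step 2: 0.18 mL + 17.7 mL = 17.88 mL total → factor 17.88/0.18 = 99.333
Step 3: 300 μL brought to 3000 μL → factor 3000/300 = 10
Step 4: v brought to 7 mL → factor = 7 mL/v
Product of known-step factors = 59600
Overall factor = 1.20 mg/mL / (1.87 ng/mL) = 6.4171 × 10^5
Step-4 factor = 6.4171 × 10^5 / 59600 = 10.767
v = 7 mL / 10.767 = 0.650 mL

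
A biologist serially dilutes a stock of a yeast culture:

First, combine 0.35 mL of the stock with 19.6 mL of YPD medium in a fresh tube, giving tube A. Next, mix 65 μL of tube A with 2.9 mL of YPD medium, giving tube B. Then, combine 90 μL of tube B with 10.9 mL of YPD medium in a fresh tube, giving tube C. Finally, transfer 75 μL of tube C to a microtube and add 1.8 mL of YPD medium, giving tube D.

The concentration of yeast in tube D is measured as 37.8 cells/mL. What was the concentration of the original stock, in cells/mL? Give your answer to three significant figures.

Step 1: 0.35 mL + 19.6 mL = 19.95 mL total → factor 19.95/0.35 = 57
Step 2: 65 μL + 2.9 mL = 2965 μL total → factor 2965/65 = 45.615
Step 3: 90 μL + 10.9 mL = 10990 μL total → factor 10990/90 = 122.11
Step 4: 75 μL + 1.8 mL = 1875 μL total → factor 1875/75 = 25
Overall dilution factor = 57 × 45.615 × 122.11 × 25 = 7.9375 × 10^6
Stock = 37.8 cells/mL × 7.9375 × 10^6 = 3.00 × 10^8 cells/mL

3.00 × 10^8 cells/mL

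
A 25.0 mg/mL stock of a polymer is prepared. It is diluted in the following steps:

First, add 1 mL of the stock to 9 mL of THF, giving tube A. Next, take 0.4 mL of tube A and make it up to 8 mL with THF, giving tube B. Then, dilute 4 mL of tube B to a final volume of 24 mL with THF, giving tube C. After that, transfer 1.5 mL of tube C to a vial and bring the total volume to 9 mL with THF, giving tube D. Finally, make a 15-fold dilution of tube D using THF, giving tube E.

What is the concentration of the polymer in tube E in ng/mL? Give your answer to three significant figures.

Step 1: 1 mL + 9 mL = 10 mL total → factor 10/1 = 10
Step 2: 0.4 mL brought to 8 mL → factor 8/0.4 = 20
Step 3: 4 mL brought to 24 mL → factor 24/4 = 6
Step 4: 1.5 mL brought to 9 mL → factor 9/1.5 = 6
Step 5: 15-fold → factor 15
Overall dilution factor = 10 × 20 × 6 × 6 × 15 = 1.08 × 10^5
Final = 25.0 mg/mL / 1.08 × 10^5 = 0.0002315 mg/mL = 231 ng/mL

231 ng/mL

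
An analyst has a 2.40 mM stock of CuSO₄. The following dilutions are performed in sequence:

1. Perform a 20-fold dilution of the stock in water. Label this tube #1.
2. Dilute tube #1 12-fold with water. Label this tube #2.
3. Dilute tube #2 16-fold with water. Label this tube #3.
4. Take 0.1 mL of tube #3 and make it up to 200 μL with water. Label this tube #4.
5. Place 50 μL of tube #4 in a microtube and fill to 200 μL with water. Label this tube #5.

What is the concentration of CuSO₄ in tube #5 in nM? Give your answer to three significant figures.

Step 1: 20-fold → factor 20
Step 2: 12-fold → factor 12
Step 3: 16-fold → factor 16
Step 4: 0.1 mL brought to 200 μL → factor 0.2/0.1 = 2
Step 5: 50 μL brought to 200 μL → factor 200/50 = 4
Overall dilution factor = 20 × 12 × 16 × 2 × 4 = 30720
Final = 2.40 mM / 30720 = 7.813 × 10^-5 mM = 78.1 nM

78.1 nM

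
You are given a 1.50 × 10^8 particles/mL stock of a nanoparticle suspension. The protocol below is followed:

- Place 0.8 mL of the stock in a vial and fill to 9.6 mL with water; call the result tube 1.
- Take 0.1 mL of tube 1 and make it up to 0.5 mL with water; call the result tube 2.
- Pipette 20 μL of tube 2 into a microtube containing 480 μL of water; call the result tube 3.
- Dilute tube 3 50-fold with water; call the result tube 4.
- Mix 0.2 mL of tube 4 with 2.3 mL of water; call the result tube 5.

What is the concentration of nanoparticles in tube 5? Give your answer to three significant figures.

160 particles/mL

Step 1: 0.8 mL brought to 9.6 mL → factor 9.6/0.8 = 12
Step 2: 0.1 mL brought to 0.5 mL → factor 0.5/0.1 = 5
Step 3: 20 μL + 480 μL = 500 μL total → factor 500/20 = 25
Step 4: 50-fold → factor 50
Step 5: 0.2 mL + 2.3 mL = 2.5 mL total → factor 2.5/0.2 = 12.5
Overall dilution factor = 12 × 5 × 25 × 50 × 12.5 = 9.375 × 10^5
Final = 1.50 × 10^8 particles/mL / 9.375 × 10^5 = 160 particles/mL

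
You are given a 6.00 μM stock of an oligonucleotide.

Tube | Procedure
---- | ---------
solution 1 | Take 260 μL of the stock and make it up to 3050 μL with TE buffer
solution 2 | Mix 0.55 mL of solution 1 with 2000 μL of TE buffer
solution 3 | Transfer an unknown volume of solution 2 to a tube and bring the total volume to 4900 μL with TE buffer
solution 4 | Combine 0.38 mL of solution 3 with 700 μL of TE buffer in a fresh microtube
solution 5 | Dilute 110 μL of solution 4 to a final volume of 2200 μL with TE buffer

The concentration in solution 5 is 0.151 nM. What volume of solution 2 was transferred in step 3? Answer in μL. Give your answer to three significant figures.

381 μL

Step 1: 260 μL brought to 3050 μL → factor 3050/260 = 11.731
Step 2: 0.55 mL + 2000 μL = 2.55 mL total → factor 2.55/0.55 = 4.6364
Step 3: v brought to 4900 μL → factor = 4900 μL/v
Step 4: 0.38 mL + 700 μL = 1.08 mL total → factor 1.08/0.38 = 2.8421
Step 5: 110 μL brought to 2200 μL → factor 2200/110 = 20
Product of known-step factors = 3091.5
Overall factor = 6.00 μM / (0.151 nM) = 39735
Step-3 factor = 39735 / 3091.5 = 12.853
v = 4900 μL / 12.853 = 381 μL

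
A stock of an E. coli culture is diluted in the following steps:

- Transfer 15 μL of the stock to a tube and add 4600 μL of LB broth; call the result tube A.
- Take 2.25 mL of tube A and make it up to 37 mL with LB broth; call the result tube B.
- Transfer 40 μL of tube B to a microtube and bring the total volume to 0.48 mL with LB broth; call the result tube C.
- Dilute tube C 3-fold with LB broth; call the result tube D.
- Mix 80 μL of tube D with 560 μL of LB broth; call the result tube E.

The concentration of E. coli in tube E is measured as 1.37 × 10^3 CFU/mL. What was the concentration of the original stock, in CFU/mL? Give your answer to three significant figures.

Step 1: 15 μL + 4600 μL = 4615 μL total → factor 4615/15 = 307.67
Step 2: 2.25 mL brought to 37 mL → factor 37/2.25 = 16.444
Step 3: 40 μL brought to 0.48 mL → factor 480/40 = 12
Step 4: 3-fold → factor 3
Step 5: 80 μL + 560 μL = 640 μL total → factor 640/80 = 8
Overall dilution factor = 307.67 × 16.444 × 12 × 3 × 8 = 1.4571 × 10^6
Stock = 1.37 × 10^3 CFU/mL × 1.4571 × 10^6 = 2.00 × 10^9 CFU/mL

2.00 × 10^9 CFU/mL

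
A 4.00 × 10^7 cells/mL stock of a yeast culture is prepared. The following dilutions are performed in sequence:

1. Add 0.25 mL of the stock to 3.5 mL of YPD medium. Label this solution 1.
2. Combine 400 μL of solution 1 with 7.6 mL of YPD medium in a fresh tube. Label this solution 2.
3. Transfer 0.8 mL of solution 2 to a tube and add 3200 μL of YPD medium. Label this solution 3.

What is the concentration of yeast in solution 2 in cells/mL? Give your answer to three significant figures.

1.33 × 10^5 cells/mL

Step 1: 0.25 mL + 3.5 mL = 3.75 mL total → factor 3.75/0.25 = 15
Step 2: 400 μL + 7.6 mL = 8000 μL total → factor 8000/400 = 20
Dilution factor through solution 2 = 15 × 20 = 300
[solution 2] = 4.00 × 10^7 cells/mL / 300 = 1.33 × 10^5 cells/mL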